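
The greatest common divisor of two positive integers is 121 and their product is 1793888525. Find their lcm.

14825525

Since gcd(m,n)·lcm(m,n) = mn, lcm = 1793888525/121 = 14825525.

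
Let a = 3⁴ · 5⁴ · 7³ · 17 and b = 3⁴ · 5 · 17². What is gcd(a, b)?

min exponent per shared prime: 3⁴ · 5 · 17 = 6885

6885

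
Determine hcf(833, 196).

Euclid: 833 = 4·196 + 49; 196 = 4·49 + 0. Last nonzero remainder: 49.

49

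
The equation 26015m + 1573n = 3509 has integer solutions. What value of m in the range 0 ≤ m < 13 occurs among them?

gcd(26015, 1573) = 121 (Euclid: 26015 = 16·1573 + 847; 1573 = 1·847 + 726; 847 = 1·726 + 121; 726 = 6·121 + 0), and 121 | 3509.
Extended Euclid: 26015·(2) + 1573·(-33) = 121. Scale by 29: m₀ = 58.
General solution m = m₀ + 13t; reducing mod 13 gives m = 6 (and n = -97).

6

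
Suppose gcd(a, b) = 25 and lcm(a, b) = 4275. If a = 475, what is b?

225

Using ab = gcd(a,b)·lcm(a,b) = 25·4275 = 106875, we get b = 106875/475 = 225.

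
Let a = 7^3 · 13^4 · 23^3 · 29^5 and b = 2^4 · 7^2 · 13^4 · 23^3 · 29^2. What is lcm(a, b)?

max exponent per prime: 2^4 · 7^3 · 13^4 · 23^3 · 29^5 = 39116591932388296144

39116591932388296144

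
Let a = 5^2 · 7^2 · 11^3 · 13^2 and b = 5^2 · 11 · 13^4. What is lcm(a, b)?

46567996475

max exponent per prime: 5^2 · 7^2 · 11^3 · 13^4 = 46567996475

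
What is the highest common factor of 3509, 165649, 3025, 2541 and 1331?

121

gcd(3509, 165649): 165649 = 47·3509 + 726; 3509 = 4·726 + 605; 726 = 1·605 + 121; 605 = 5·121 + 0 → 121
gcd(121, 3025): 3025 = 25·121 + 0 → 121
gcd(121, 2541): 2541 = 21·121 + 0 → 121
gcd(121, 1331): 1331 = 11·121 + 0 → 121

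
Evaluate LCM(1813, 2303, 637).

1107743

1813 = 7² · 37; 2303 = 7² · 47; 637 = 7² · 13
lcm takes max exponent of each prime: 7² · 13 · 37 · 47 = 1107743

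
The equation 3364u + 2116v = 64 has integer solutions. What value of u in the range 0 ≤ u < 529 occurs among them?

gcd(3364, 2116) = 4 (Euclid: 3364 = 1·2116 + 1248; 2116 = 1·1248 + 868; 1248 = 1·868 + 380; 868 = 2·380 + 108; 380 = 3·108 + 56; 108 = 1·56 + 52; 56 = 1·52 + 4; 52 = 13·4 + 0), and 4 | 64.
Extended Euclid: 3364·(39) + 2116·(-62) = 4. Scale by 16: u₀ = 624.
General solution u = u₀ + 529t; reducing mod 529 gives u = 95 (and v = -151).

95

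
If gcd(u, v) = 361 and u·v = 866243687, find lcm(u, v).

2399567

For any two positive integers, gcd × lcm equals their product. Hence lcm = 866243687 / 361 = 2399567.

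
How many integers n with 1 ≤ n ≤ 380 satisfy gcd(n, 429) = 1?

Prime factors of 429: 3, 11, 13. Count integers ≤ 380 divisible by none of them.
By inclusion–exclusion: 380 − ⌊380/3⌋ − ⌊380/11⌋ − ⌊380/13⌋ + ⌊380/33⌋ + ⌊380/39⌋ + ⌊380/143⌋ − ⌊380/429⌋ = 213.

213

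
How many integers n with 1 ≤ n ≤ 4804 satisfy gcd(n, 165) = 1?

2330

165 = 3·5·11. Inclusion–exclusion on these primes:
4804 − ⌊4804/3⌋ − ⌊4804/5⌋ − ⌊4804/11⌋ + ⌊4804/15⌋ + ⌊4804/33⌋ + ⌊4804/55⌋ − ⌊4804/165⌋ = 2330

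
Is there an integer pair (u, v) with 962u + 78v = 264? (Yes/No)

By Bézout, 962u + 78v = 264 has integer solutions iff gcd(962, 78) | 264.
Euclid: 962 = 12·78 + 26; 78 = 3·26 + 0. gcd = 26; 264 mod 26 = 4. No.

No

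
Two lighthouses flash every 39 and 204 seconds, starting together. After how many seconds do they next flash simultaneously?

gcd first: 204 = 5·39 + 9; 39 = 4·9 + 3; 9 = 3·3 + 0 → gcd = 3
lcm = 39·204/gcd = 7956/3 = 2652

2652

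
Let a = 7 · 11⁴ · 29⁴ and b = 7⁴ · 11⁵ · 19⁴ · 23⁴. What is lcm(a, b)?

9974090978857719550866491

max exponent per prime: 7⁴ · 11⁵ · 19⁴ · 23⁴ · 29⁴ = 9974090978857719550866491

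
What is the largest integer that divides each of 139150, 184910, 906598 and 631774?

22

139150 = 2 · 5² · 11² · 23; 184910 = 2 · 5 · 11 · 41²; 906598 = 2 · 7² · 11 · 29²; 631774 = 2 · 11 · 13 · 47²
gcd takes min exponent of each prime: 2 · 11 = 22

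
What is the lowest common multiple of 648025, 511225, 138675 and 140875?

648025 = 5² · 7² · 23²; 511225 = 5² · 11² · 13²; 138675 = 3 · 5² · 43²; 140875 = 5³ · 7² · 23
lcm takes max exponent of each prime: 3 · 5³ · 7² · 11² · 13² · 23² · 43² = 367529332545375

367529332545375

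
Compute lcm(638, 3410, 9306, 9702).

lcm(638, 3410) = 638·3410/gcd = 2175580/22 = 98890
lcm(98890, 9306) = 98890·9306/gcd = 920270340/22 = 41830470
lcm(41830470, 9702) = 41830470·9702/gcd = 405839219940/198 = 2049693030

2049693030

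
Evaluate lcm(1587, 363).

1587 = 3 · 23²; 363 = 3 · 11²
max exponents: 3 · 11² · 23² = 192027

192027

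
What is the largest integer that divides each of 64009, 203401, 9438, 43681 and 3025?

64009 = 11² · 23²; 203401 = 11² · 41²; 9438 = 2 · 3 · 11² · 13; 43681 = 11² · 19²; 3025 = 5² · 11²
gcd takes min exponent of each prime: 11² = 121

121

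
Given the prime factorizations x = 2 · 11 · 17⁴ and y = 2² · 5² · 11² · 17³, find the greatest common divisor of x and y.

108086

min exponent per shared prime: 2 · 11 · 17³ = 108086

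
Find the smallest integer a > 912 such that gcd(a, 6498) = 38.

950

gcd(a, 6498) = 38 forces 38 | a; write a = 38s. Then gcd(38s, 38·171) = 38·gcd(s, 171), so need gcd(s, 171) = 1.
38s > 912 gives s ≥ 25. The least s ≥ 25 coprime to 171 is 25, so a = 38·25 = 950.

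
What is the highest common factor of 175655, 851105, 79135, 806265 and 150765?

gcd(175655, 851105): 851105 = 4·175655 + 148485; 175655 = 1·148485 + 27170; 148485 = 5·27170 + 12635; 27170 = 2·12635 + 1900; 12635 = 6·1900 + 1235; 1900 = 1·1235 + 665; 1235 = 1·665 + 570; 665 = 1·570 + 95; 570 = 6·95 + 0 → 95
gcd(95, 79135): 79135 = 833·95 + 0 → 95
gcd(95, 806265): 806265 = 8487·95 + 0 → 95
gcd(95, 150765): 150765 = 1587·95 + 0 → 95

95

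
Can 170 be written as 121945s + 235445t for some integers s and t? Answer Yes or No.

Yes

By Bézout, 121945s + 235445t = 170 has integer solutions iff gcd(121945, 235445) | 170.
Euclid: 235445 = 1·121945 + 113500; 121945 = 1·113500 + 8445; 113500 = 13·8445 + 3715; 8445 = 2·3715 + 1015; 3715 = 3·1015 + 670; 1015 = 1·670 + 345; 670 = 1·345 + 325; 345 = 1·325 + 20; 325 = 16·20 + 5; 20 = 4·5 + 0. gcd = 5; 170 mod 5 = 0. Yes.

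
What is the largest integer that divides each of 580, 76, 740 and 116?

4

gcd(580, 76): 580 = 7·76 + 48; 76 = 1·48 + 28; 48 = 1·28 + 20; 28 = 1·20 + 8; 20 = 2·8 + 4; 8 = 2·4 + 0 → 4
gcd(4, 740): 740 = 185·4 + 0 → 4
gcd(4, 116): 116 = 29·4 + 0 → 4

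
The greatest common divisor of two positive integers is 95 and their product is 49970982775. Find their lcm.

For any two positive integers, gcd × lcm equals their product. Hence lcm = 49970982775 / 95 = 526010345.

526010345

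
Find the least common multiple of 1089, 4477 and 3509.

1089 = 3² · 11²; 4477 = 11² · 37; 3509 = 11² · 29
lcm takes max exponent of each prime: 3² · 11² · 29 · 37 = 1168497

1168497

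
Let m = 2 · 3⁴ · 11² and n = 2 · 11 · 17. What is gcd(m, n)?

min exponent per shared prime: 2 · 11 = 22

22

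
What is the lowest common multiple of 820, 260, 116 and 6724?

820 = 2² · 5 · 41; 260 = 2² · 5 · 13; 116 = 2² · 29; 6724 = 2² · 41²
lcm takes max exponent of each prime: 2² · 5 · 13 · 29 · 41² = 12674740

12674740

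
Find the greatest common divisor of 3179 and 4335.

289

Euclid: 4335 = 1·3179 + 1156; 3179 = 2·1156 + 867; 1156 = 1·867 + 289; 867 = 3·289 + 0. Last nonzero remainder: 289.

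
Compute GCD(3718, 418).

Euclid: 3718 = 8·418 + 374; 418 = 1·374 + 44; 374 = 8·44 + 22; 44 = 2·22 + 0. Last nonzero remainder: 22.

22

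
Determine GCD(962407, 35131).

19

962407 = 19 · 37³
35131 = 19 · 43²
Common: 19 = 19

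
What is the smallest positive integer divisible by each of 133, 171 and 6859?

432117

133 = 7 · 19; 171 = 3² · 19; 6859 = 19³
lcm takes max exponent of each prime: 3² · 7 · 19³ = 432117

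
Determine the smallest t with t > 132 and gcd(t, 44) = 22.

154

44 = 22·2. Any t with gcd(t, 44) = 22 is a multiple of 22, say 22s, with s coprime to 2.
Need s > 132/22, so s ≥ 7. First s ≥ 7 with gcd(s, 2) = 1 is s = 7. Thus t = 22·7 = 154.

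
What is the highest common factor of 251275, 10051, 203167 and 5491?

251275 = 5² · 19 · 23²; 10051 = 19 · 23²; 203167 = 17² · 19 · 37; 5491 = 17² · 19
gcd takes min exponent of each prime: 19 = 19

19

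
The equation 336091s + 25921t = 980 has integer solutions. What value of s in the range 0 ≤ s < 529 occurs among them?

234

Reduce mod 25921: 336091s ≡ 980 (mod 25921). With g = gcd(336091, 25921) = 49 dividing 980, divide through: 6859s ≡ 20 (mod 529).
Since gcd(6859, 529) = 1, s ≡ 20·(6859)⁻¹ ≡ 234 (mod 529). Smallest non-negative: 234.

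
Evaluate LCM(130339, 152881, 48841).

130339 = 11 · 17² · 41; 152881 = 17² · 23²; 48841 = 13² · 17²
lcm takes max exponent of each prime: 11 · 13² · 17² · 23² · 41 = 11652436939

11652436939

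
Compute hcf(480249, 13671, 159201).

480249 = 3⁴ · 7² · 11²; 13671 = 3² · 7² · 31; 159201 = 3² · 7² · 19²
gcd takes min exponent of each prime: 3² · 7² = 441

441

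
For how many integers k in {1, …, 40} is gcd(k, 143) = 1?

143 = 11·13. Inclusion–exclusion on these primes:
40 − ⌊40/11⌋ − ⌊40/13⌋ + ⌊40/143⌋ = 34

34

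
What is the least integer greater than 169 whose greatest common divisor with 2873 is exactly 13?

Multiples of 13 above 169: 13·14, 13·15, … . Need the cofactor coprime to 2873/13 = 221.
Checking s = 14, 15, … the first with gcd(s, 221) = 1 is s = 14, giving 182.

182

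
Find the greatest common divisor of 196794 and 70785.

117

Euclid: 196794 = 2·70785 + 55224; 70785 = 1·55224 + 15561; 55224 = 3·15561 + 8541; 15561 = 1·8541 + 7020; 8541 = 1·7020 + 1521; 7020 = 4·1521 + 936; 1521 = 1·936 + 585; 936 = 1·585 + 351; 585 = 1·351 + 234; 351 = 1·234 + 117; 234 = 2·117 + 0. Last nonzero remainder: 117.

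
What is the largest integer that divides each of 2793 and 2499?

147

Euclid: 2793 = 1·2499 + 294; 2499 = 8·294 + 147; 294 = 2·147 + 0. Last nonzero remainder: 147.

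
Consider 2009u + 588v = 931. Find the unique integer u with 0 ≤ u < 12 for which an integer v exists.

11

gcd(2009, 588) = 49 (Euclid: 2009 = 3·588 + 245; 588 = 2·245 + 98; 245 = 2·98 + 49; 98 = 2·49 + 0), and 49 | 931.
Extended Euclid: 2009·(5) + 588·(-17) = 49. Scale by 19: u₀ = 95.
General solution u = u₀ + 12t; reducing mod 12 gives u = 11 (and v = -36).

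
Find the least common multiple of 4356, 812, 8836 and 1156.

564517575468

lcm(4356, 812) = 4356·812/gcd = 3537072/4 = 884268
lcm(884268, 8836) = 884268·8836/gcd = 7813392048/4 = 1953348012
lcm(1953348012, 1156) = 1953348012·1156/gcd = 2258070301872/4 = 564517575468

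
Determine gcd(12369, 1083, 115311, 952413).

57

gcd(12369, 1083): 12369 = 11·1083 + 456; 1083 = 2·456 + 171; 456 = 2·171 + 114; 171 = 1·114 + 57; 114 = 2·57 + 0 → 57
gcd(57, 115311): 115311 = 2023·57 + 0 → 57
gcd(57, 952413): 952413 = 16709·57 + 0 → 57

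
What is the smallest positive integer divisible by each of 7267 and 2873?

7267 = 13² · 43; 2873 = 13² · 17
max exponents: 13² · 17 · 43 = 123539

123539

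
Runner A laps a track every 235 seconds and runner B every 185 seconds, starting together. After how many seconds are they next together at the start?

235 = 5 · 47; 185 = 5 · 37
max exponents: 5 · 37 · 47 = 8695

8695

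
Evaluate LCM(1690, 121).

gcd first: 1690 = 13·121 + 117; 121 = 1·117 + 4; 117 = 29·4 + 1; 4 = 4·1 + 0 → gcd = 1
lcm = 1690·121/gcd = 204490/1 = 204490

204490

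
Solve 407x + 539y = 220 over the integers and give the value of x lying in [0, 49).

Euclid: 539 = 1·407 + 132; 407 = 3·132 + 11; 132 = 12·11 + 0 → gcd = 11; 220 = 11·20.
Back-substitution yields 407·(4) + 539·(-3) = 11, so one solution is x = 4·20 = 80, y = -3·20 = -60.
Solutions in x differ by 539/11 = 49; the one in [0, 49) is 80 mod 49 = 31.

31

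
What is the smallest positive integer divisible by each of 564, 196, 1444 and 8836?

468900012

564 = 2² · 3 · 47; 196 = 2² · 7²; 1444 = 2² · 19²; 8836 = 2² · 47²
lcm takes max exponent of each prime: 2² · 3 · 7² · 19² · 47² = 468900012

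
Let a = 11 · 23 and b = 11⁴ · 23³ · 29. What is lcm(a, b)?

max exponent per prime: 11⁴ · 23³ · 29 = 5165974363

5165974363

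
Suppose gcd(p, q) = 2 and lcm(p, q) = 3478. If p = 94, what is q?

74

p·q = gcd·lcm = 2·3478 = 6956, so q = 6956/94 = 74.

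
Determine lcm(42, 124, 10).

13020

lcm(42, 124) = 42·124/gcd = 5208/2 = 2604
lcm(2604, 10) = 2604·10/gcd = 26040/2 = 13020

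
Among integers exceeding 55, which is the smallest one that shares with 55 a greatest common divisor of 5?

60

Multiples of 5 above 55: 5·12, 5·13, … . Need the cofactor coprime to 55/5 = 11.
Checking s = 12, 13, … the first with gcd(s, 11) = 1 is s = 12, giving 60.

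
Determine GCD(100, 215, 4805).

5

gcd(100, 215): 215 = 2·100 + 15; 100 = 6·15 + 10; 15 = 1·10 + 5; 10 = 2·5 + 0 → 5
gcd(5, 4805): 4805 = 961·5 + 0 → 5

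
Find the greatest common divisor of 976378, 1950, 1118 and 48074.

976378 = 2 · 13 · 17 · 47²; 1950 = 2 · 3 · 5² · 13; 1118 = 2 · 13 · 43; 48074 = 2 · 13 · 43²
gcd takes min exponent of each prime: 2 · 13 = 26

26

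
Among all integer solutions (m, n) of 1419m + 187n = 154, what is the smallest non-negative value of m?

15

Euclid: 1419 = 7·187 + 110; 187 = 1·110 + 77; 110 = 1·77 + 33; 77 = 2·33 + 11; 33 = 3·11 + 0 → gcd = 11; 154 = 11·14.
Back-substitution yields 1419·(-5) + 187·(38) = 11, so one solution is m = -5·14 = -70, n = 38·14 = 532.
Solutions in m differ by 187/11 = 17; the one in [0, 17) is -70 mod 17 = 15.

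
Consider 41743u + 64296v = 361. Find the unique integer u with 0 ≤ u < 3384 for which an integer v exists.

Euclid: 64296 = 1·41743 + 22553; 41743 = 1·22553 + 19190; 22553 = 1·19190 + 3363; 19190 = 5·3363 + 2375; 3363 = 1·2375 + 988; 2375 = 2·988 + 399; 988 = 2·399 + 190; 399 = 2·190 + 19; 190 = 10·19 + 0 → gcd = 19; 361 = 19·19.
Back-substitution yields 41743·(325) + 64296·(-211) = 19, so one solution is u = 325·19 = 6175, v = -211·19 = -4009.
Solutions in u differ by 64296/19 = 3384; the one in [0, 3384) is 6175 mod 3384 = 2791.

2791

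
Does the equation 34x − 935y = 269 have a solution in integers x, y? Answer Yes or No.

No

By Bézout, 34x − 935y = 269 has integer solutions iff gcd(34, 935) | 269.
Euclid: 935 = 27·34 + 17; 34 = 2·17 + 0. gcd = 17; 269 mod 17 = 14. No.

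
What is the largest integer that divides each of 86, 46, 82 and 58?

2

gcd(86, 46): 86 = 1·46 + 40; 46 = 1·40 + 6; 40 = 6·6 + 4; 6 = 1·4 + 2; 4 = 2·2 + 0 → 2
gcd(2, 82): 82 = 41·2 + 0 → 2
gcd(2, 58): 58 = 29·2 + 0 → 2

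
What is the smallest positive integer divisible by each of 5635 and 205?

gcd first: 5635 = 27·205 + 100; 205 = 2·100 + 5; 100 = 20·5 + 0 → gcd = 5
lcm = 5635·205/gcd = 1155175/5 = 231035

231035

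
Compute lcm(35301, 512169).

gcd first: 512169 = 14·35301 + 17955; 35301 = 1·17955 + 17346; 17955 = 1·17346 + 609; 17346 = 28·609 + 294; 609 = 2·294 + 21; 294 = 14·21 + 0 → gcd = 21
lcm = 35301·512169/gcd = 18080077869/21 = 860956089

860956089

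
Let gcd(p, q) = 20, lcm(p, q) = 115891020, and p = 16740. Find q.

Using pq = gcd(p,q)·lcm(p,q) = 20·115891020 = 2317820400, we get q = 2317820400/16740 = 138460.

138460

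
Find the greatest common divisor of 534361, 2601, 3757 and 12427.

289

gcd(534361, 2601): 534361 = 205·2601 + 1156; 2601 = 2·1156 + 289; 1156 = 4·289 + 0 → 289
gcd(289, 3757): 3757 = 13·289 + 0 → 289
gcd(289, 12427): 12427 = 43·289 + 0 → 289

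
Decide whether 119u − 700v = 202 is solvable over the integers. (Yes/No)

gcd(119, 700): 700 = 5·119 + 105; 119 = 1·105 + 14; 105 = 7·14 + 7; 14 = 2·7 + 0 → 7
7 does not divide 202, so a solution does not exist.

No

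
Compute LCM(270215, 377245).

gcd first: 377245 = 1·270215 + 107030; 270215 = 2·107030 + 56155; 107030 = 1·56155 + 50875; 56155 = 1·50875 + 5280; 50875 = 9·5280 + 3355; 5280 = 1·3355 + 1925; 3355 = 1·1925 + 1430; 1925 = 1·1430 + 495; 1430 = 2·495 + 440; 495 = 1·440 + 55; 440 = 8·55 + 0 → gcd = 55
lcm = 270215·377245/gcd = 101937257675/55 = 1853404685

1853404685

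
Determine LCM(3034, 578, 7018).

3034 = 2 · 37 · 41; 578 = 2 · 17²; 7018 = 2 · 11² · 29
lcm takes max exponent of each prime: 2 · 11² · 17² · 29 · 37 · 41 = 3076782434

3076782434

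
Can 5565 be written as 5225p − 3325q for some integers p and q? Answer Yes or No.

gcd(5225, 3325): 5225 = 1·3325 + 1900; 3325 = 1·1900 + 1425; 1900 = 1·1425 + 475; 1425 = 3·475 + 0 → 475
475 does not divide 5565, so a solution does not exist.

No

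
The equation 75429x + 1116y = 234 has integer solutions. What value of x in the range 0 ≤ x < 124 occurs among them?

70

Reduce mod 1116: 75429x ≡ 234 (mod 1116). With g = gcd(75429, 1116) = 9 dividing 234, divide through: 8381x ≡ 26 (mod 124).
Since gcd(8381, 124) = 1, x ≡ 26·(8381)⁻¹ ≡ 70 (mod 124). Smallest non-negative: 70.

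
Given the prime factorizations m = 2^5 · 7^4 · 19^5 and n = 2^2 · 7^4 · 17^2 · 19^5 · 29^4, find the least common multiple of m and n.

38886600417893090912

max exponent per prime: 2^5 · 7^4 · 17^2 · 19^5 · 29^4 = 38886600417893090912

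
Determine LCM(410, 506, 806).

410 = 2 · 5 · 41; 506 = 2 · 11 · 23; 806 = 2 · 13 · 31
lcm takes max exponent of each prime: 2 · 5 · 11 · 13 · 23 · 31 · 41 = 41803190

41803190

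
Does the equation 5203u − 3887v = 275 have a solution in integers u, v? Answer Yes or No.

Yes

By Bézout, 5203u − 3887v = 275 has integer solutions iff gcd(5203, 3887) | 275.
Euclid: 5203 = 1·3887 + 1316; 3887 = 2·1316 + 1255; 1316 = 1·1255 + 61; 1255 = 20·61 + 35; 61 = 1·35 + 26; 35 = 1·26 + 9; 26 = 2·9 + 8; 9 = 1·8 + 1; 8 = 8·1 + 0. gcd = 1; 275 mod 1 = 0. Yes.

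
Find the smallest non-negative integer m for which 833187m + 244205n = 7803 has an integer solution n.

459

Euclid: 833187 = 3·244205 + 100572; 244205 = 2·100572 + 43061; 100572 = 2·43061 + 14450; 43061 = 2·14450 + 14161; 14450 = 1·14161 + 289; 14161 = 49·289 + 0 → gcd = 289; 7803 = 289·27.
Back-substitution yields 833187·(17) + 244205·(-58) = 289, so one solution is m = 17·27 = 459, n = -58·27 = -1566.
Solutions in m differ by 244205/289 = 845; the one in [0, 845) is 459 mod 845 = 459.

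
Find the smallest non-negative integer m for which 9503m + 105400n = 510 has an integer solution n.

Reduce mod 105400: 9503m ≡ 510 (mod 105400). With g = gcd(9503, 105400) = 17 dividing 510, divide through: 559m ≡ 30 (mod 6200).
Since gcd(559, 6200) = 1, m ≡ 30·(559)⁻¹ ≡ 4370 (mod 6200). Smallest non-negative: 4370.

4370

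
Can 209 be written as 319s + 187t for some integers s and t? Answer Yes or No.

Yes

gcd(319, 187): 319 = 1·187 + 132; 187 = 1·132 + 55; 132 = 2·55 + 22; 55 = 2·22 + 11; 22 = 2·11 + 0 → 11
11 divides 209, so a solution exists.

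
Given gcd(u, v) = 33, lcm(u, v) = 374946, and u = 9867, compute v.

u·v = gcd·lcm = 33·374946 = 12373218, so v = 12373218/9867 = 1254.

1254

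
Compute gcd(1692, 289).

1692 = 2² · 3² · 47
289 = 17²
Common: 1 = 1

1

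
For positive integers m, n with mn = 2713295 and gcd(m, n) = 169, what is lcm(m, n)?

16055

Since gcd(m,n)·lcm(m,n) = mn, lcm = 2713295/169 = 16055.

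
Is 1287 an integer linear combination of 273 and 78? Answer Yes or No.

Yes

gcd(273, 78): 273 = 3·78 + 39; 78 = 2·39 + 0 → 39
39 divides 1287, so a solution exists.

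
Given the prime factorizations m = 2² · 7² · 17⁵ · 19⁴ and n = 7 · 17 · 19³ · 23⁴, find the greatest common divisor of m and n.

min exponent per shared prime: 7 · 17 · 19³ = 816221

816221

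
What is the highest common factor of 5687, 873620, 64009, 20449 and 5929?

gcd(5687, 873620): 873620 = 153·5687 + 3509; 5687 = 1·3509 + 2178; 3509 = 1·2178 + 1331; 2178 = 1·1331 + 847; 1331 = 1·847 + 484; 847 = 1·484 + 363; 484 = 1·363 + 121; 363 = 3·121 + 0 → 121
gcd(121, 64009): 64009 = 529·121 + 0 → 121
gcd(121, 20449): 20449 = 169·121 + 0 → 121
gcd(121, 5929): 5929 = 49·121 + 0 → 121

121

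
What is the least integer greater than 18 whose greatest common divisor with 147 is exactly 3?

24

gcd(a, 147) = 3 forces 3 | a; write a = 3s. Then gcd(3s, 3·49) = 3·gcd(s, 49), so need gcd(s, 49) = 1.
3s > 18 gives s ≥ 7. The least s ≥ 7 coprime to 49 is 8, so a = 3·8 = 24.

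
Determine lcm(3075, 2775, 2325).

3527025

lcm(3075, 2775) = 3075·2775/gcd = 8533125/75 = 113775
lcm(113775, 2325) = 113775·2325/gcd = 264526875/75 = 3527025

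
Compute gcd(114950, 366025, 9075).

3025

gcd(114950, 366025): 366025 = 3·114950 + 21175; 114950 = 5·21175 + 9075; 21175 = 2·9075 + 3025; 9075 = 3·3025 + 0 → 3025
gcd(3025, 9075): 9075 = 3·3025 + 0 → 3025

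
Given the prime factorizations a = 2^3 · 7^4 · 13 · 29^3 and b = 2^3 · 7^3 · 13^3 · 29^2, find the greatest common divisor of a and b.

30000152

min exponent per shared prime: 2^3 · 7^3 · 13 · 29^2 = 30000152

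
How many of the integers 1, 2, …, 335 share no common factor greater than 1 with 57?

212

Prime factors of 57: 3, 19. Count integers ≤ 335 divisible by none of them.
By inclusion–exclusion: 335 − ⌊335/3⌋ − ⌊335/19⌋ + ⌊335/57⌋ = 212.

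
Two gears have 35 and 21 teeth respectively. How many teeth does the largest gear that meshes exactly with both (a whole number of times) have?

35 = 5 · 7
21 = 3 · 7
Common: 7 = 7

7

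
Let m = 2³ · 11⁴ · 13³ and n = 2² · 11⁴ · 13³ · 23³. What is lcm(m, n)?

max exponent per prime: 2³ · 11⁴ · 13³ · 23³ = 3130936738072

3130936738072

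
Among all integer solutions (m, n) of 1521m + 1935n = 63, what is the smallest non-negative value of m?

Euclid: 1935 = 1·1521 + 414; 1521 = 3·414 + 279; 414 = 1·279 + 135; 279 = 2·135 + 9; 135 = 15·9 + 0 → gcd = 9; 63 = 9·7.
Back-substitution yields 1521·(14) + 1935·(-11) = 9, so one solution is m = 14·7 = 98, n = -11·7 = -77.
Solutions in m differ by 1935/9 = 215; the one in [0, 215) is 98 mod 215 = 98.

98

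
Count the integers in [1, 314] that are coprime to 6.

6 = 2·3. Inclusion–exclusion on these primes:
314 − ⌊314/2⌋ − ⌊314/3⌋ + ⌊314/6⌋ = 105

105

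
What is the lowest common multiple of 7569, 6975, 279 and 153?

99721575

7569 = 3² · 29²; 6975 = 3² · 5² · 31; 279 = 3² · 31; 153 = 3² · 17
lcm takes max exponent of each prime: 3² · 5² · 17 · 29² · 31 = 99721575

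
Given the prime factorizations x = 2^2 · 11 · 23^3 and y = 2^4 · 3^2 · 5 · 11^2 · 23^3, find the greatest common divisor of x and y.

535348

min exponent per shared prime: 2^2 · 11 · 23^3 = 535348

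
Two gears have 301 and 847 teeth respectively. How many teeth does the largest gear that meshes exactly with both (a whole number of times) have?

7

Euclid: 847 = 2·301 + 245; 301 = 1·245 + 56; 245 = 4·56 + 21; 56 = 2·21 + 14; 21 = 1·14 + 7; 14 = 2·7 + 0. Last nonzero remainder: 7.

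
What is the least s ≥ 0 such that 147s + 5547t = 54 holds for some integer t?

Reduce mod 5547: 147s ≡ 54 (mod 5547). With g = gcd(147, 5547) = 3 dividing 54, divide through: 49s ≡ 18 (mod 1849).
Since gcd(49, 1849) = 1, s ≡ 18·(49)⁻¹ ≡ 906 (mod 1849). Smallest non-negative: 906.

906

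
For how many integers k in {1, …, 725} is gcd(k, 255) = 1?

365

Prime factors of 255: 3, 5, 17. Count integers ≤ 725 divisible by none of them.
By inclusion–exclusion: 725 − ⌊725/3⌋ − ⌊725/5⌋ − ⌊725/17⌋ + ⌊725/15⌋ + ⌊725/51⌋ + ⌊725/85⌋ − ⌊725/255⌋ = 365.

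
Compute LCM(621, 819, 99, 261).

18027009

lcm(621, 819) = 621·819/gcd = 508599/9 = 56511
lcm(56511, 99) = 56511·99/gcd = 5594589/9 = 621621
lcm(621621, 261) = 621621·261/gcd = 162243081/9 = 18027009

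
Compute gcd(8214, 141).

3

Euclid: 8214 = 58·141 + 36; 141 = 3·36 + 33; 36 = 1·33 + 3; 33 = 11·3 + 0. Last nonzero remainder: 3.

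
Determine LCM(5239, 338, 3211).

199082

lcm(5239, 338) = 5239·338/gcd = 1770782/169 = 10478
lcm(10478, 3211) = 10478·3211/gcd = 33644858/169 = 199082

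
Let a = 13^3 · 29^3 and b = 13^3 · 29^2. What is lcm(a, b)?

53582633

max exponent per prime: 13^3 · 29^3 = 53582633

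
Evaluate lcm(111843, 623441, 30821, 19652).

111843 = 3² · 17² · 43; 623441 = 7 · 13² · 17 · 31; 30821 = 7² · 17 · 37; 19652 = 2² · 17³
lcm takes max exponent of each prime: 2² · 3² · 7² · 13² · 17³ · 31 · 37 · 43 = 72237702186468

72237702186468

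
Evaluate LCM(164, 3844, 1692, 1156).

19266616188

164 = 2² · 41; 3844 = 2² · 31²; 1692 = 2² · 3² · 47; 1156 = 2² · 17²
lcm takes max exponent of each prime: 2² · 3² · 17² · 31² · 41 · 47 = 19266616188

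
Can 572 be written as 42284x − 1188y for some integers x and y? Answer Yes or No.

Yes

By Bézout, 42284x − 1188y = 572 has integer solutions iff gcd(42284, 1188) | 572.
Euclid: 42284 = 35·1188 + 704; 1188 = 1·704 + 484; 704 = 1·484 + 220; 484 = 2·220 + 44; 220 = 5·44 + 0. gcd = 44; 572 mod 44 = 0. Yes.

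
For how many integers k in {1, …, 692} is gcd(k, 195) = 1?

Prime factors of 195: 3, 5, 13. Count integers ≤ 692 divisible by none of them.
By inclusion–exclusion: 692 − ⌊692/3⌋ − ⌊692/5⌋ − ⌊692/13⌋ + ⌊692/15⌋ + ⌊692/39⌋ + ⌊692/65⌋ − ⌊692/195⌋ = 341.

341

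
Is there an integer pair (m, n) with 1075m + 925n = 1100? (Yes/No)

By Bézout, 1075m + 925n = 1100 has integer solutions iff gcd(1075, 925) | 1100.
Euclid: 1075 = 1·925 + 150; 925 = 6·150 + 25; 150 = 6·25 + 0. gcd = 25; 1100 mod 25 = 0. Yes.

Yes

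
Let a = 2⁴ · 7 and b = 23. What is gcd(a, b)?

1

min exponent per shared prime: (none) = 1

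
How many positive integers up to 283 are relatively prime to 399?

154

399 = 3·7·19. Inclusion–exclusion on these primes:
283 − ⌊283/3⌋ − ⌊283/7⌋ − ⌊283/19⌋ + ⌊283/21⌋ + ⌊283/57⌋ + ⌊283/133⌋ − ⌊283/399⌋ = 154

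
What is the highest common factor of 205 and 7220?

Euclid: 7220 = 35·205 + 45; 205 = 4·45 + 25; 45 = 1·25 + 20; 25 = 1·20 + 5; 20 = 4·5 + 0. Last nonzero remainder: 5.

5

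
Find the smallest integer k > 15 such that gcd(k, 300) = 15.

45

300 = 15·20. Any k with gcd(k, 300) = 15 is a multiple of 15, say 15s, with s coprime to 20.
Need s > 15/15, so s ≥ 2. First s ≥ 2 with gcd(s, 20) = 1 is s = 3. Thus k = 15·3 = 45.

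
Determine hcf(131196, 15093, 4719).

39

gcd(131196, 15093): 131196 = 8·15093 + 10452; 15093 = 1·10452 + 4641; 10452 = 2·4641 + 1170; 4641 = 3·1170 + 1131; 1170 = 1·1131 + 39; 1131 = 29·39 + 0 → 39
gcd(39, 4719): 4719 = 121·39 + 0 → 39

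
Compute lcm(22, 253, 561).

lcm(22, 253) = 22·253/gcd = 5566/11 = 506
lcm(506, 561) = 506·561/gcd = 283866/11 = 25806

25806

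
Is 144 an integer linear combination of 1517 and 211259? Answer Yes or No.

By Bézout, 1517u + 211259v = 144 has integer solutions iff gcd(1517, 211259) | 144.
Euclid: 211259 = 139·1517 + 396; 1517 = 3·396 + 329; 396 = 1·329 + 67; 329 = 4·67 + 61; 67 = 1·61 + 6; 61 = 10·6 + 1; 6 = 6·1 + 0. gcd = 1; 144 mod 1 = 0. Yes.

Yes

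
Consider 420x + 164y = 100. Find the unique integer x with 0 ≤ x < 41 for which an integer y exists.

gcd(420, 164) = 4 (Euclid: 420 = 2·164 + 92; 164 = 1·92 + 72; 92 = 1·72 + 20; 72 = 3·20 + 12; 20 = 1·12 + 8; 12 = 1·8 + 4; 8 = 2·4 + 0), and 4 | 100.
Extended Euclid: 420·(-16) + 164·(41) = 4. Scale by 25: x₀ = -400.
General solution x = x₀ + 41t; reducing mod 41 gives x = 10 (and y = -25).

10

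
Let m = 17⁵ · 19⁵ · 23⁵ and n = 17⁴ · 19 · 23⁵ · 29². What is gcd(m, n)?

10213826270357

min exponent per shared prime: 17⁴ · 19 · 23⁵ = 10213826270357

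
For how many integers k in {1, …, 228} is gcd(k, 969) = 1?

135

Prime factors of 969: 3, 17, 19. Count integers ≤ 228 divisible by none of them.
By inclusion–exclusion: 228 − ⌊228/3⌋ − ⌊228/17⌋ − ⌊228/19⌋ + ⌊228/51⌋ + ⌊228/57⌋ + ⌊228/323⌋ − ⌊228/969⌋ = 135.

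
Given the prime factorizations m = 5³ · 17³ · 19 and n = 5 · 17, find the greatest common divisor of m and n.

85

min exponent per shared prime: 5 · 17 = 85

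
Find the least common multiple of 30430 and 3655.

gcd first: 30430 = 8·3655 + 1190; 3655 = 3·1190 + 85; 1190 = 14·85 + 0 → gcd = 85
lcm = 30430·3655/gcd = 111221650/85 = 1308490

1308490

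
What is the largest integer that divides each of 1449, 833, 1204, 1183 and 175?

gcd(1449, 833): 1449 = 1·833 + 616; 833 = 1·616 + 217; 616 = 2·217 + 182; 217 = 1·182 + 35; 182 = 5·35 + 7; 35 = 5·7 + 0 → 7
gcd(7, 1204): 1204 = 172·7 + 0 → 7
gcd(7, 1183): 1183 = 169·7 + 0 → 7
gcd(7, 175): 175 = 25·7 + 0 → 7

7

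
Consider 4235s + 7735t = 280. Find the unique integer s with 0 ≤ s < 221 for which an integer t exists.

106

Euclid: 7735 = 1·4235 + 3500; 4235 = 1·3500 + 735; 3500 = 4·735 + 560; 735 = 1·560 + 175; 560 = 3·175 + 35; 175 = 5·35 + 0 → gcd = 35; 280 = 35·8.
Back-substitution yields 4235·(-42) + 7735·(23) = 35, so one solution is s = -42·8 = -336, t = 23·8 = 184.
Solutions in s differ by 7735/35 = 221; the one in [0, 221) is -336 mod 221 = 106.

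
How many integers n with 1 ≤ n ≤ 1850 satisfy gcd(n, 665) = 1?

665 = 5·7·19. Inclusion–exclusion on these primes:
1850 − ⌊1850/5⌋ − ⌊1850/7⌋ − ⌊1850/19⌋ + ⌊1850/35⌋ + ⌊1850/95⌋ + ⌊1850/133⌋ − ⌊1850/665⌋ = 1201

1201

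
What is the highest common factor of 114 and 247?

19

114 = 2 · 3 · 19
247 = 13 · 19
Common: 19 = 19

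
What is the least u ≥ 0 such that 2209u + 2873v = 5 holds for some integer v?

Euclid: 2873 = 1·2209 + 664; 2209 = 3·664 + 217; 664 = 3·217 + 13; 217 = 16·13 + 9; 13 = 1·9 + 4; 9 = 2·4 + 1; 4 = 4·1 + 0 → gcd = 1; 5 = 1·5.
Back-substitution yields 2209·(662) + 2873·(-509) = 1, so one solution is u = 662·5 = 3310, v = -509·5 = -2545.
Solutions in u differ by 2873/1 = 2873; the one in [0, 2873) is 3310 mod 2873 = 437.

437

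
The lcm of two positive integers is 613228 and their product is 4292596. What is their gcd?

7

gcd·lcm = product, so gcd = 4292596/613228 = 7.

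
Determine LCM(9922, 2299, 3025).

4712950

9922 = 2 · 11² · 41; 2299 = 11² · 19; 3025 = 5² · 11²
lcm takes max exponent of each prime: 2 · 5² · 11² · 19 · 41 = 4712950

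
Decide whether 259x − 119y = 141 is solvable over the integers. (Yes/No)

No

By Bézout, 259x − 119y = 141 has integer solutions iff gcd(259, 119) | 141.
Euclid: 259 = 2·119 + 21; 119 = 5·21 + 14; 21 = 1·14 + 7; 14 = 2·7 + 0. gcd = 7; 141 mod 7 = 1. No.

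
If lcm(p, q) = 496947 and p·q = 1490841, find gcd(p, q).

From gcd × lcm = pq: gcd = 1490841 / 496947 = 3.

3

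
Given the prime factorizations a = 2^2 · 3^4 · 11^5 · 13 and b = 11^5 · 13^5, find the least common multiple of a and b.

19374263297532

max exponent per prime: 2^2 · 3^4 · 11^5 · 13^5 = 19374263297532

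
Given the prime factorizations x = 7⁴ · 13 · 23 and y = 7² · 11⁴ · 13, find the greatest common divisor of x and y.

min exponent per shared prime: 7² · 13 = 637

637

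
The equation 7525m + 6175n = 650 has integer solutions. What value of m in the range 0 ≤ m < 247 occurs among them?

156

Euclid: 7525 = 1·6175 + 1350; 6175 = 4·1350 + 775; 1350 = 1·775 + 575; 775 = 1·575 + 200; 575 = 2·200 + 175; 200 = 1·175 + 25; 175 = 7·25 + 0 → gcd = 25; 650 = 25·26.
Back-substitution yields 7525·(-32) + 6175·(39) = 25, so one solution is m = -32·26 = -832, n = 39·26 = 1014.
Solutions in m differ by 6175/25 = 247; the one in [0, 247) is -832 mod 247 = 156.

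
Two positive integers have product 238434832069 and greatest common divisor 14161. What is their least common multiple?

16837429

For any two positive integers, gcd × lcm equals their product. Hence lcm = 238434832069 / 14161 = 16837429.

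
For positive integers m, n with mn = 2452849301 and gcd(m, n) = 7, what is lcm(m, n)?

gcd·lcm = product, so lcm = 2452849301/7 = 350407043.

350407043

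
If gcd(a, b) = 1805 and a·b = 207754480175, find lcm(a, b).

For any two positive integers, gcd × lcm equals their product. Hence lcm = 207754480175 / 1805 = 115099435.

115099435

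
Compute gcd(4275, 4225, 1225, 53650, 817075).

25

gcd(4275, 4225): 4275 = 1·4225 + 50; 4225 = 84·50 + 25; 50 = 2·25 + 0 → 25
gcd(25, 1225): 1225 = 49·25 + 0 → 25
gcd(25, 53650): 53650 = 2146·25 + 0 → 25
gcd(25, 817075): 817075 = 32683·25 + 0 → 25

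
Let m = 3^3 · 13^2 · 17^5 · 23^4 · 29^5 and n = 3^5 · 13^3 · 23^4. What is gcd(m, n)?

min exponent per shared prime: 3^3 · 13^2 · 23^4 = 1276914483

1276914483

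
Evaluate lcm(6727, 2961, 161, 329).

65446983

lcm(6727, 2961) = 6727·2961/gcd = 19918647/7 = 2845521
lcm(2845521, 161) = 2845521·161/gcd = 458128881/7 = 65446983
lcm(65446983, 329) = 65446983·329/gcd = 21532057407/329 = 65446983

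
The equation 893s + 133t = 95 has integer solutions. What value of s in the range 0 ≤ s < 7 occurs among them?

gcd(893, 133) = 19 (Euclid: 893 = 6·133 + 95; 133 = 1·95 + 38; 95 = 2·38 + 19; 38 = 2·19 + 0), and 19 | 95.
Extended Euclid: 893·(3) + 133·(-20) = 19. Scale by 5: s₀ = 15.
General solution s = s₀ + 7k; reducing mod 7 gives s = 1 (and t = -6).

1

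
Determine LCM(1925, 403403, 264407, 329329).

1925 = 5² · 7 · 11; 403403 = 7 · 11 · 13² · 31; 264407 = 11 · 13 · 43²; 329329 = 7² · 11 · 13 · 47
lcm takes max exponent of each prime: 5² · 7² · 11 · 13² · 31 · 43² · 47 = 6134962909075

6134962909075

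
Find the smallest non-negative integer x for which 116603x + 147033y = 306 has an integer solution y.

5373

gcd(116603, 147033) = 17 (Euclid: 147033 = 1·116603 + 30430; 116603 = 3·30430 + 25313; 30430 = 1·25313 + 5117; 25313 = 4·5117 + 4845; 5117 = 1·4845 + 272; 4845 = 17·272 + 221; 272 = 1·221 + 51; 221 = 4·51 + 17; 51 = 3·17 + 0), and 17 | 306.
Extended Euclid: 116603·(2701) + 147033·(-2142) = 17. Scale by 18: x₀ = 48618.
General solution x = x₀ + 8649t; reducing mod 8649 gives x = 5373 (and y = -4261).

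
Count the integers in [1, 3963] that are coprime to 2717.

3151

2717 = 11·13·19. Inclusion–exclusion on these primes:
3963 − ⌊3963/11⌋ − ⌊3963/13⌋ − ⌊3963/19⌋ + ⌊3963/143⌋ + ⌊3963/209⌋ + ⌊3963/247⌋ − ⌊3963/2717⌋ = 3151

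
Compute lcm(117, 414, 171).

117 = 3² · 13; 414 = 2 · 3² · 23; 171 = 3² · 19
lcm takes max exponent of each prime: 2 · 3² · 13 · 19 · 23 = 102258

102258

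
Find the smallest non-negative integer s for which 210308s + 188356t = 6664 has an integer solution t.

395

Euclid: 210308 = 1·188356 + 21952; 188356 = 8·21952 + 12740; 21952 = 1·12740 + 9212; 12740 = 1·9212 + 3528; 9212 = 2·3528 + 2156; 3528 = 1·2156 + 1372; 2156 = 1·1372 + 784; 1372 = 1·784 + 588; 784 = 1·588 + 196; 588 = 3·196 + 0 → gcd = 196; 6664 = 196·34.
Back-substitution yields 210308·(266) + 188356·(-297) = 196, so one solution is s = 266·34 = 9044, t = -297·34 = -10098.
Solutions in s differ by 188356/196 = 961; the one in [0, 961) is 9044 mod 961 = 395.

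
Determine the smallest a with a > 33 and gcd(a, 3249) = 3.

39

Multiples of 3 above 33: 3·12, 3·13, … . Need the cofactor coprime to 3249/3 = 1083.
Checking s = 12, 13, … the first with gcd(s, 1083) = 1 is s = 13, giving 39.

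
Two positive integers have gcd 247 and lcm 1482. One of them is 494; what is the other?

741

Using ab = gcd(a,b)·lcm(a,b) = 247·1482 = 366054, we get b = 366054/494 = 741.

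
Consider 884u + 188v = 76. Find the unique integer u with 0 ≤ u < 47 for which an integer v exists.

Euclid: 884 = 4·188 + 132; 188 = 1·132 + 56; 132 = 2·56 + 20; 56 = 2·20 + 16; 20 = 1·16 + 4; 16 = 4·4 + 0 → gcd = 4; 76 = 4·19.
Back-substitution yields 884·(10) + 188·(-47) = 4, so one solution is u = 10·19 = 190, v = -47·19 = -893.
Solutions in u differ by 188/4 = 47; the one in [0, 47) is 190 mod 47 = 2.

2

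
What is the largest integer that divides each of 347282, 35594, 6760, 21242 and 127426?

347282 = 2 · 13 · 19² · 37; 35594 = 2 · 13 · 37²; 6760 = 2³ · 5 · 13²; 21242 = 2 · 13 · 19 · 43; 127426 = 2 · 13³ · 29
gcd takes min exponent of each prime: 2 · 13 = 26

26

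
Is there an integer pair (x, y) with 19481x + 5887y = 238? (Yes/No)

By Bézout, 19481x + 5887y = 238 has integer solutions iff gcd(19481, 5887) | 238.
Euclid: 19481 = 3·5887 + 1820; 5887 = 3·1820 + 427; 1820 = 4·427 + 112; 427 = 3·112 + 91; 112 = 1·91 + 21; 91 = 4·21 + 7; 21 = 3·7 + 0. gcd = 7; 238 mod 7 = 0. Yes.

Yes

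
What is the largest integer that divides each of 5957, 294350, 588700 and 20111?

7

5957 = 7 · 23 · 37; 294350 = 2 · 5² · 7 · 29²; 588700 = 2² · 5² · 7 · 29²; 20111 = 7 · 13² · 17
gcd takes min exponent of each prime: 7 = 7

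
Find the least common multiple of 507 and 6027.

507 = 3 · 13²; 6027 = 3 · 7² · 41
max exponents: 3 · 7² · 13² · 41 = 1018563

1018563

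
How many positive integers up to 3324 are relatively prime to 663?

Prime factors of 663: 3, 13, 17. Count integers ≤ 3324 divisible by none of them.
By inclusion–exclusion: 3324 − ⌊3324/3⌋ − ⌊3324/13⌋ − ⌊3324/17⌋ + ⌊3324/39⌋ + ⌊3324/51⌋ + ⌊3324/221⌋ − ⌊3324/663⌋ = 1926.

1926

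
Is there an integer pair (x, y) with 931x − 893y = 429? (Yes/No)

By Bézout, 931x − 893y = 429 has integer solutions iff gcd(931, 893) | 429.
Euclid: 931 = 1·893 + 38; 893 = 23·38 + 19; 38 = 2·19 + 0. gcd = 19; 429 mod 19 = 11. No.

No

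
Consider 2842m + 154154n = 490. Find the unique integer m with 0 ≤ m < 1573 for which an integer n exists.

1085

Reduce mod 154154: 2842m ≡ 490 (mod 154154). With g = gcd(2842, 154154) = 98 dividing 490, divide through: 29m ≡ 5 (mod 1573).
Since gcd(29, 1573) = 1, m ≡ 5·(29)⁻¹ ≡ 1085 (mod 1573). Smallest non-negative: 1085.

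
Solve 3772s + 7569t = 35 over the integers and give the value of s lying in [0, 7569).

1511

Reduce mod 7569: 3772s ≡ 35 (mod 7569). With g = gcd(3772, 7569) = 1 dividing 35, divide through: 3772s ≡ 35 (mod 7569).
Since gcd(3772, 7569) = 1, s ≡ 35·(3772)⁻¹ ≡ 1511 (mod 7569). Smallest non-negative: 1511.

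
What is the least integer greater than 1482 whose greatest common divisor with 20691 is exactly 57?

1596

gcd(x, 20691) = 57 forces 57 | x; write x = 57s. Then gcd(57s, 57·363) = 57·gcd(s, 363), so need gcd(s, 363) = 1.
57s > 1482 gives s ≥ 27. The least s ≥ 27 coprime to 363 is 28, so x = 57·28 = 1596.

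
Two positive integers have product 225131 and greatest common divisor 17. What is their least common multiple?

For any two positive integers, gcd × lcm equals their product. Hence lcm = 225131 / 17 = 13243.

13243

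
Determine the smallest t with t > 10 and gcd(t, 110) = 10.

20

Multiples of 10 above 10: 10·2, 10·3, … . Need the cofactor coprime to 110/10 = 11.
Checking s = 2, 3, … the first with gcd(s, 11) = 1 is s = 2, giving 20.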